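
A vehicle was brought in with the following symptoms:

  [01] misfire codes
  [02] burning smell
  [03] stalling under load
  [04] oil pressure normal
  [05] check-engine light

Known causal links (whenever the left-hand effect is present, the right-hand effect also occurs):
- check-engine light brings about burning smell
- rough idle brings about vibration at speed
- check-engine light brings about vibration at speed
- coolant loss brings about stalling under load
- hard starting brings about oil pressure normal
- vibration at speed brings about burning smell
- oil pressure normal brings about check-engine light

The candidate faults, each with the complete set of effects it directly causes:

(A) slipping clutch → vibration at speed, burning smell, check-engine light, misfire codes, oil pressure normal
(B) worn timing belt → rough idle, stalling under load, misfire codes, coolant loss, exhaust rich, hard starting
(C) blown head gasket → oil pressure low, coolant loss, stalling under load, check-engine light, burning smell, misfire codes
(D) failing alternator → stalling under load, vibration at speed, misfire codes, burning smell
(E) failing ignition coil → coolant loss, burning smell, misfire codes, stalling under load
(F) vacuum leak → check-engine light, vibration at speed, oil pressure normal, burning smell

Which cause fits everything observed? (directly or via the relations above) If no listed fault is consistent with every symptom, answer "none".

B

For each candidate, compare predicted effects to what was observed:
(A) slipping clutch — does not account for stalling under load
(B) worn timing belt — accounts for every observation (burning smell via rough idle → vibration at speed → burning smell)
(C) blown head gasket — misfire codes ✓; burning smell ✓; stalling under load ✓; oil pressure normal ✗; check-engine light ✓
(D) failing alternator — misfire codes ✓; burning smell ✓; stalling under load ✓; oil pressure normal ✗; check-engine light ✗
(E) failing ignition coil — does not account for oil pressure normal, check-engine light
(F) vacuum leak — does not account for misfire codes, stalling under load
(B) alone accounts for all the evidence.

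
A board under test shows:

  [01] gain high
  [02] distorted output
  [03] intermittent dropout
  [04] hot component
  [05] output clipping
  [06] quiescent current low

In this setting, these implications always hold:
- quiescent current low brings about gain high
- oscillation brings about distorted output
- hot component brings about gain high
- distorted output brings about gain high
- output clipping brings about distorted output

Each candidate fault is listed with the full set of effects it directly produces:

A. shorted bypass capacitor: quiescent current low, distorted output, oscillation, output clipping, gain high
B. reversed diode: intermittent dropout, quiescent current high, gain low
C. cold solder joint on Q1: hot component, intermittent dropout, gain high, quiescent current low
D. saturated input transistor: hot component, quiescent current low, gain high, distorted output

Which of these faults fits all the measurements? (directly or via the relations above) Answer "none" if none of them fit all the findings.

none

For each candidate, compare predicted effects to what was observed:
(A) shorted bypass capacitor — gain high +; distorted output +; intermittent dropout -; hot component -; output clipping +; quiescent current low +
(B) reversed diode — fails on gain high, distorted output, hot component, output clipping, quiescent current low (predicts gain low, not gain high; predicts quiescent current high, not quiescent current low)
(C) cold solder joint on Q1 — does not account for distorted output, output clipping
(D) saturated input transistor — gain high +; distorted output +; intermittent dropout -; hot component +; output clipping -; quiescent current low +
None of the listed candidates fits everything.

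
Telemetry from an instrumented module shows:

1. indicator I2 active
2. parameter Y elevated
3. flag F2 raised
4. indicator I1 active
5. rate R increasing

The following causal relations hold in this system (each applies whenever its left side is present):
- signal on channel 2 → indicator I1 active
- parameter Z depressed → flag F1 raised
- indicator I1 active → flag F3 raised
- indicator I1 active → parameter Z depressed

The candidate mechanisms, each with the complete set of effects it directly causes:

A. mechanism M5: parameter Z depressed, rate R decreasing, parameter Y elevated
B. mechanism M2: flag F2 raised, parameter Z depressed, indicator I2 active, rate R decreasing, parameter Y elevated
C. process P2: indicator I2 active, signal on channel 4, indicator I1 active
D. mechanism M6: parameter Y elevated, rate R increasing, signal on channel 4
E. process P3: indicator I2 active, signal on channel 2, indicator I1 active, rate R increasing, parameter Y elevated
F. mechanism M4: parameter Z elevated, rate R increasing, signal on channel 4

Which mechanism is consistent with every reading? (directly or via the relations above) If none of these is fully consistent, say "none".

none

Per-candidate check:
(A) mechanism M5 — fails on indicator I2 active, flag F2 raised, indicator I1 active, rate R increasing (predicts rate R decreasing, not rate R increasing)
(B) mechanism M2 — indicator I2 active yes; parameter Y elevated yes; flag F2 raised yes; indicator I1 active NO; rate R increasing NO
(C) process P2 — indicator I2 active yes; parameter Y elevated NO; flag F2 raised NO; indicator I1 active yes; rate R increasing NO
(D) mechanism M6 — indicator I2 active NO; parameter Y elevated yes; flag F2 raised NO; indicator I1 active NO; rate R increasing yes
(E) process P3 — does not account for flag F2 raised
(F) mechanism M4 — does not account for indicator I2 active, parameter Y elevated, flag F2 raised, indicator I1 active
None of the listed candidates fits everything.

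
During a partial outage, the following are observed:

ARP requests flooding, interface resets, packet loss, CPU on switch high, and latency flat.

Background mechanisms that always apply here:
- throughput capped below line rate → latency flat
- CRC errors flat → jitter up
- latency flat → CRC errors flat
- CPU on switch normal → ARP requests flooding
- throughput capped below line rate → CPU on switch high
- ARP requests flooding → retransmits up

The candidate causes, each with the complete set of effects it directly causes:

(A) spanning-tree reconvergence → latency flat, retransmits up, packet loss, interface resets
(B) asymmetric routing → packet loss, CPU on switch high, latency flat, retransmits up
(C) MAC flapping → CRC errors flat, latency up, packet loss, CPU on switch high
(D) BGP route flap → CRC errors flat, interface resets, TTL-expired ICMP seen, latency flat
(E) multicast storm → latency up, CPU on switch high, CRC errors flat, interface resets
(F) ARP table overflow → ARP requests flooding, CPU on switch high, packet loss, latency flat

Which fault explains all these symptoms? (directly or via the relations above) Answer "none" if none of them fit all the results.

none

For each candidate, compare predicted effects to what was observed:
(A) spanning-tree reconvergence — does not account for ARP requests flooding, CPU on switch high
(B) asymmetric routing — ARP requests flooding NO; interface resets NO; packet loss yes; CPU on switch high yes; latency flat yes
(C) MAC flapping — ARP requests flooding NO; interface resets NO; packet loss yes; CPU on switch high yes; latency flat NO
(D) BGP route flap — ARP requests flooding NO; interface resets yes; packet loss NO; CPU on switch high NO; latency flat yes
(E) multicast storm — ARP requests flooding NO; interface resets yes; packet loss NO; CPU on switch high yes; latency flat NO
(F) ARP table overflow — does not account for interface resets
Every candidate fails on at least one observation.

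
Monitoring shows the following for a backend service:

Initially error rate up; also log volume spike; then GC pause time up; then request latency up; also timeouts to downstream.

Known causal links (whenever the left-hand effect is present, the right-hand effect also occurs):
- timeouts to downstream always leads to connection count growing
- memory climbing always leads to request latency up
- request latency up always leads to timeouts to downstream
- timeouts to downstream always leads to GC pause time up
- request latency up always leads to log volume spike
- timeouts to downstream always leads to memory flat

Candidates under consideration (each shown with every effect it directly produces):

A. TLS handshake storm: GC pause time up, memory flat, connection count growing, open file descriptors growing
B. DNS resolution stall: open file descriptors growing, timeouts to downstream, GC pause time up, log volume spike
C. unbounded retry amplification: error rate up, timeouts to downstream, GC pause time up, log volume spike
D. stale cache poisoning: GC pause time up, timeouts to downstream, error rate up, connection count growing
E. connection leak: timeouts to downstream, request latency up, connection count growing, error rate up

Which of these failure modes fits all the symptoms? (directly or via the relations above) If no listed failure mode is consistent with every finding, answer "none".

Checking each candidate against the observations:
(A) TLS handshake storm — does not account for error rate up, log volume spike, request latency up, timeouts to downstream
(B) DNS resolution stall — error rate up miss; log volume spike match; GC pause time up match; request latency up miss; timeouts to downstream match
(C) unbounded retry amplification — error rate up match; log volume spike match; GC pause time up match; request latency up miss; timeouts to downstream match
(D) stale cache poisoning — error rate up match; log volume spike miss; GC pause time up match; request latency up miss; timeouts to downstream match
(E) connection leak — error rate up match; log volume spike match (through request latency up → log volume spike); GC pause time up match (through timeouts to downstream → GC pause time up); request latency up match; timeouts to downstream match
(E) is the only candidate with no mismatches.

E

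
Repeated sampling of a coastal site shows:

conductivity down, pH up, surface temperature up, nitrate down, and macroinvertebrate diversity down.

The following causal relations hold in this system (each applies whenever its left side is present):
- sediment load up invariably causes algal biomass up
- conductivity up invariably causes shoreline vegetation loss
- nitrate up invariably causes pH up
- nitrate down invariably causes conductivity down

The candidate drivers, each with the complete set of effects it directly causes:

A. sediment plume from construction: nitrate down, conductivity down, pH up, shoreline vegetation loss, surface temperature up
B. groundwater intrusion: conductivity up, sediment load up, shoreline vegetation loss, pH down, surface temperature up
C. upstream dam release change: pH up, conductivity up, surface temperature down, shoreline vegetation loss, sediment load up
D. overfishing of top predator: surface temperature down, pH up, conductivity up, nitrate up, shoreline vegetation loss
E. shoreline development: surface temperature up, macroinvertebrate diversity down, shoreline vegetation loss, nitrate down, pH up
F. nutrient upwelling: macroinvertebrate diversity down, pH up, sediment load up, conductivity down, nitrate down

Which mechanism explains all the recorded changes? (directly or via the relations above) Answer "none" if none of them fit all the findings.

E

Testing each hypothesis:
(A) sediment plume from construction — conductivity down match; pH up match; surface temperature up match; nitrate down match; macroinvertebrate diversity down miss
(B) groundwater intrusion — conductivity down miss; pH up miss; surface temperature up match; nitrate down miss; macroinvertebrate diversity down miss
(C) upstream dam release change — fails on conductivity down, surface temperature up, nitrate down, macroinvertebrate diversity down (predicts conductivity up, not conductivity down; predicts surface temperature down, not surface temperature up)
(D) overfishing of top predator — fails on conductivity down, surface temperature up, nitrate down, macroinvertebrate diversity down (predicts conductivity up, not conductivity down; predicts surface temperature down, not surface temperature up; predicts nitrate up, not nitrate down)
(E) shoreline development — conductivity down match (through nitrate down → conductivity down); pH up match; surface temperature up match; nitrate down match; macroinvertebrate diversity down match
(F) nutrient upwelling — does not account for surface temperature up
Only (E) is consistent with every observation.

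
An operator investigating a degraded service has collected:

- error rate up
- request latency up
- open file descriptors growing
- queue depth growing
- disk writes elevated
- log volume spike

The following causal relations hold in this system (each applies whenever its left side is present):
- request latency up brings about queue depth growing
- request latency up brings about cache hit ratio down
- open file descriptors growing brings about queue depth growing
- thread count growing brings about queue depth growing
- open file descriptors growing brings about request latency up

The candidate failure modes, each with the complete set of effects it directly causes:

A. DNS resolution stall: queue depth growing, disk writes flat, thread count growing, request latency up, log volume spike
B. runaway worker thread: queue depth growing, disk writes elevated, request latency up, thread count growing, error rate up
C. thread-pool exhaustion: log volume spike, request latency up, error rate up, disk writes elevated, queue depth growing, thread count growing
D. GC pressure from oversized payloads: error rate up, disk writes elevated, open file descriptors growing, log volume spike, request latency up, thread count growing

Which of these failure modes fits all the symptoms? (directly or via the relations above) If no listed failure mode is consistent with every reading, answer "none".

D

For each candidate, compare predicted effects to what was observed:
(A) DNS resolution stall — error rate up -; request latency up +; open file descriptors growing -; queue depth growing +; disk writes elevated -; log volume spike +
(B) runaway worker thread — error rate up +; request latency up +; open file descriptors growing -; queue depth growing +; disk writes elevated +; log volume spike -
(C) thread-pool exhaustion — does not account for open file descriptors growing
(D) GC pressure from oversized payloads — error rate up +; request latency up +; open file descriptors growing +; queue depth growing + (by thread count growing → queue depth growing); disk writes elevated +; log volume spike +
Only (D) is consistent with every observation.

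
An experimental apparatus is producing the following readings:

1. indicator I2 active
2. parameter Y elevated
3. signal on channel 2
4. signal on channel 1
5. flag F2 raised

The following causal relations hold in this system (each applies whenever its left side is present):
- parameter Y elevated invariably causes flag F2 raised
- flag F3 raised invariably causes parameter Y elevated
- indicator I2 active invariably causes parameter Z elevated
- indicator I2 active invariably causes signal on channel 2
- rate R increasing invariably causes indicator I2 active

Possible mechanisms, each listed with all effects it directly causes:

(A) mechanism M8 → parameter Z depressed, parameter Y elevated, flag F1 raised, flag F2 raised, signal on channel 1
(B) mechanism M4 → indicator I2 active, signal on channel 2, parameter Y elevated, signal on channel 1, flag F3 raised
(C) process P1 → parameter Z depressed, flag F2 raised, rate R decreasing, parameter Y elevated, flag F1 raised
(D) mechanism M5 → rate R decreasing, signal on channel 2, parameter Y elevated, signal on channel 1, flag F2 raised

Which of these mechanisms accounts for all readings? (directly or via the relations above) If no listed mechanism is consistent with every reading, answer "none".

B

For each candidate, compare predicted effects to what was observed:
(A) mechanism M8 — indicator I2 active -; parameter Y elevated +; signal on channel 2 -; signal on channel 1 +; flag F2 raised +
(B) mechanism M4 — indicator I2 active +; parameter Y elevated +; signal on channel 2 +; signal on channel 1 +; flag F2 raised + (by parameter Y elevated → flag F2 raised)
(C) process P1 — indicator I2 active -; parameter Y elevated +; signal on channel 2 -; signal on channel 1 -; flag F2 raised +
(D) mechanism M5 — does not account for indicator I2 active
(B) alone accounts for all the evidence.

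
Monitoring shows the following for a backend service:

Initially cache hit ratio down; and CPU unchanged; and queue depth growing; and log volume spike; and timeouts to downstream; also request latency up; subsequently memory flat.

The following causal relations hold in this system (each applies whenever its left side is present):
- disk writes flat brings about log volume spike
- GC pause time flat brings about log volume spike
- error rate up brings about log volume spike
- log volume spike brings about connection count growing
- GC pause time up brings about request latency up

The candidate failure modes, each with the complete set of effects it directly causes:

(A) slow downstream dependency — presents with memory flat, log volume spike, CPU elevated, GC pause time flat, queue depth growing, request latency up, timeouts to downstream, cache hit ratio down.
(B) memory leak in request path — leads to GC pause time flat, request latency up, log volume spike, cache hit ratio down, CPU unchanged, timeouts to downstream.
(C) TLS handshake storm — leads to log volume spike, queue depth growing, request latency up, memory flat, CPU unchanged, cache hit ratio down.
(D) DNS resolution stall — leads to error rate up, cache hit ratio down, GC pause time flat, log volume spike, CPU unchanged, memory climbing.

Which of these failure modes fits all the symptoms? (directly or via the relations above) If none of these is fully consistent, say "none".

Per-candidate check:
(A) slow downstream dependency — fails on CPU unchanged (predicts CPU elevated, not CPU unchanged)
(B) memory leak in request path — does not account for queue depth growing, memory flat
(C) TLS handshake storm — does not account for timeouts to downstream
(D) DNS resolution stall — fails on queue depth growing, timeouts to downstream, request latency up, memory flat (predicts memory climbing, not memory flat)
None of the listed candidates fits everything.

none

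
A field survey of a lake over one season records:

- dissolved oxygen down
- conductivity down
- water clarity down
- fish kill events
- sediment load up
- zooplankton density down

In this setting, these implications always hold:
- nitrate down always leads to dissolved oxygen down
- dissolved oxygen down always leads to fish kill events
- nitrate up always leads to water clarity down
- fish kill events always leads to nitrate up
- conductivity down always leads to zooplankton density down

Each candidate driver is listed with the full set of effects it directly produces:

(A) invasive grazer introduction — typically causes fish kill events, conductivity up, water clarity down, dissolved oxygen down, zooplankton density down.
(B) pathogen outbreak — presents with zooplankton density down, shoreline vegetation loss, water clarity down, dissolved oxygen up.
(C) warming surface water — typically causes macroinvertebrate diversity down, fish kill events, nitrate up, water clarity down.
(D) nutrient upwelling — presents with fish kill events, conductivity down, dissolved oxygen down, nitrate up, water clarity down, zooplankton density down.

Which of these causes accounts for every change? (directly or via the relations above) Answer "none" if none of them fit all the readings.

Testing each hypothesis:
(A) invasive grazer introduction — dissolved oxygen down +; conductivity down -; water clarity down +; fish kill events +; sediment load up -; zooplankton density down +
(B) pathogen outbreak — dissolved oxygen down -; conductivity down -; water clarity down +; fish kill events -; sediment load up -; zooplankton density down +
(C) warming surface water — dissolved oxygen down -; conductivity down -; water clarity down +; fish kill events +; sediment load up -; zooplankton density down -
(D) nutrient upwelling — dissolved oxygen down +; conductivity down +; water clarity down +; fish kill events +; sediment load up -; zooplankton density down +
Every candidate fails on at least one observation.

none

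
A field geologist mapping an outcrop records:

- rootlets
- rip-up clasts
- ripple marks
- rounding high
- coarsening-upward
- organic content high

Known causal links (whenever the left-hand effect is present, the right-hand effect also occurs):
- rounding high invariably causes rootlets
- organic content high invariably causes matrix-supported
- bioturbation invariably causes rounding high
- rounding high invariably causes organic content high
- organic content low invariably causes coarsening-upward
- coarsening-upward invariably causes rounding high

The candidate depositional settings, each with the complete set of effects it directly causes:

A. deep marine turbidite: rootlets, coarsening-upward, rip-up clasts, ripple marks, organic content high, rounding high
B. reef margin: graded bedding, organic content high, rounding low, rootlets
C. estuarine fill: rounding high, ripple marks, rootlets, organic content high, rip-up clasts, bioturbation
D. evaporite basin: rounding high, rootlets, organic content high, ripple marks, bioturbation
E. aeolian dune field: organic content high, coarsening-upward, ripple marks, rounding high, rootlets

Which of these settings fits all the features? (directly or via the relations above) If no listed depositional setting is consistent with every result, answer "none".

A

Per-candidate check:
(A) deep marine turbidite — rootlets match; rip-up clasts match; ripple marks match; rounding high match; coarsening-upward match; organic content high match
(B) reef margin — fails on rip-up clasts, ripple marks, rounding high, coarsening-upward (predicts rounding low, not rounding high)
(C) estuarine fill — does not account for coarsening-upward
(D) evaporite basin — rootlets match; rip-up clasts miss; ripple marks match; rounding high match; coarsening-upward miss; organic content high match
(E) aeolian dune field — does not account for rip-up clasts
(A) alone accounts for all the evidence.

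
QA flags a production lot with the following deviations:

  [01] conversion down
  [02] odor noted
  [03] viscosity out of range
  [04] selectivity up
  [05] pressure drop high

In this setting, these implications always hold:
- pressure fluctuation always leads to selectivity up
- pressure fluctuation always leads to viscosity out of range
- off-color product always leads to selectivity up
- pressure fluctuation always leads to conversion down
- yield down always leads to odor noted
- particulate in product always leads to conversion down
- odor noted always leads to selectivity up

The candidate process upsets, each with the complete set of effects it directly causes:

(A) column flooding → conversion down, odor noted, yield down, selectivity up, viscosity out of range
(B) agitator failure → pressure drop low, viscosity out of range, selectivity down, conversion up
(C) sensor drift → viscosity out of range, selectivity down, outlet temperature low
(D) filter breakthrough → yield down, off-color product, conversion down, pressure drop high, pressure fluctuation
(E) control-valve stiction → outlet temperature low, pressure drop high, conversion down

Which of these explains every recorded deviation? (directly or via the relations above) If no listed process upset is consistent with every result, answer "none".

D

For each candidate, compare predicted effects to what was observed:
(A) column flooding — conversion down +; odor noted +; viscosity out of range +; selectivity up +; pressure drop high -
(B) agitator failure — fails on conversion down, odor noted, selectivity up, pressure drop high (predicts conversion up, not conversion down; predicts selectivity down, not selectivity up; predicts pressure drop low, not pressure drop high)
(C) sensor drift — conversion down -; odor noted -; viscosity out of range +; selectivity up -; pressure drop high -
(D) filter breakthrough — accounts for every observation (odor noted through yield down → odor noted)
(E) control-valve stiction — does not account for odor noted, viscosity out of range, selectivity up
(D) is the only candidate with no mismatches.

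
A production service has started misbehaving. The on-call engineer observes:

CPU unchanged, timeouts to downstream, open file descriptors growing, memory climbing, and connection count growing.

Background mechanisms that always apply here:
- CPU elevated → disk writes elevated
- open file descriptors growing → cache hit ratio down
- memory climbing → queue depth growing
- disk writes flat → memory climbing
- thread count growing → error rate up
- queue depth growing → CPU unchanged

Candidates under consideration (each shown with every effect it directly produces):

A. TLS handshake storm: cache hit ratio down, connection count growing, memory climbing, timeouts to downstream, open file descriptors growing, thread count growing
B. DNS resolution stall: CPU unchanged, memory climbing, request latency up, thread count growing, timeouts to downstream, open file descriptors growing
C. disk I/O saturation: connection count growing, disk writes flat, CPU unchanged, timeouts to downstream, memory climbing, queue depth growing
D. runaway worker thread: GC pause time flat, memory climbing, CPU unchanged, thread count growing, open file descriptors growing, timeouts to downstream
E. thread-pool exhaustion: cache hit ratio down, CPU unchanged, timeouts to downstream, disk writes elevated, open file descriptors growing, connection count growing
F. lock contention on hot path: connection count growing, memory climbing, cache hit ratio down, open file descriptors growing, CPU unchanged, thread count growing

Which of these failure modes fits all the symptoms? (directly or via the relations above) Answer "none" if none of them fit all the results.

A

Testing each hypothesis:
(A) TLS handshake storm — accounts for every observation (CPU unchanged via memory climbing → queue depth growing → CPU unchanged)
(B) DNS resolution stall — CPU unchanged yes; timeouts to downstream yes; open file descriptors growing yes; memory climbing yes; connection count growing NO
(C) disk I/O saturation — CPU unchanged yes; timeouts to downstream yes; open file descriptors growing NO; memory climbing yes; connection count growing yes
(D) runaway worker thread — does not account for connection count growing
(E) thread-pool exhaustion — does not account for memory climbing
(F) lock contention on hot path — does not account for timeouts to downstream
Only (A) is consistent with every observation.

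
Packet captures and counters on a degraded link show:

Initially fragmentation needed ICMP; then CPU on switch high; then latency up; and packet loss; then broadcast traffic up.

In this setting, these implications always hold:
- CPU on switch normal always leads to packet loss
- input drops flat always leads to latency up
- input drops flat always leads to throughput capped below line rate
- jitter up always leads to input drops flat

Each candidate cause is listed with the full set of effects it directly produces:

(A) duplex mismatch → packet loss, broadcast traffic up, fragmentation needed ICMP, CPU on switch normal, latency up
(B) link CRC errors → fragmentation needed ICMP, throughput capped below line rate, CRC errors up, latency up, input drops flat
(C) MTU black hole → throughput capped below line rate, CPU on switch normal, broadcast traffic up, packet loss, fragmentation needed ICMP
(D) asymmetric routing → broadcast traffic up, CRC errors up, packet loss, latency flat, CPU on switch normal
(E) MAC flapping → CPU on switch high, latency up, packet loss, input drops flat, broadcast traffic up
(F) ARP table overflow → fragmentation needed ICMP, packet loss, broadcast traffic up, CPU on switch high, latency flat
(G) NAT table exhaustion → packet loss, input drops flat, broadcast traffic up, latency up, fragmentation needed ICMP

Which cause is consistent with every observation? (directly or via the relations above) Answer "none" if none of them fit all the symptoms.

For each candidate, compare predicted effects to what was observed:
(A) duplex mismatch — fails on CPU on switch high (predicts CPU on switch normal, not CPU on switch high)
(B) link CRC errors — fragmentation needed ICMP ✓; CPU on switch high ✗; latency up ✓; packet loss ✗; broadcast traffic up ✗
(C) MTU black hole — fails on CPU on switch high, latency up (predicts CPU on switch normal, not CPU on switch high)
(D) asymmetric routing — fails on fragmentation needed ICMP, CPU on switch high, latency up (predicts CPU on switch normal, not CPU on switch high; predicts latency flat, not latency up)
(E) MAC flapping — does not account for fragmentation needed ICMP
(F) ARP table overflow — fails on latency up (predicts latency flat, not latency up)
(G) NAT table exhaustion — fragmentation needed ICMP ✓; CPU on switch high ✗; latency up ✓; packet loss ✓; broadcast traffic up ✓
None of the listed candidates fits everything.

none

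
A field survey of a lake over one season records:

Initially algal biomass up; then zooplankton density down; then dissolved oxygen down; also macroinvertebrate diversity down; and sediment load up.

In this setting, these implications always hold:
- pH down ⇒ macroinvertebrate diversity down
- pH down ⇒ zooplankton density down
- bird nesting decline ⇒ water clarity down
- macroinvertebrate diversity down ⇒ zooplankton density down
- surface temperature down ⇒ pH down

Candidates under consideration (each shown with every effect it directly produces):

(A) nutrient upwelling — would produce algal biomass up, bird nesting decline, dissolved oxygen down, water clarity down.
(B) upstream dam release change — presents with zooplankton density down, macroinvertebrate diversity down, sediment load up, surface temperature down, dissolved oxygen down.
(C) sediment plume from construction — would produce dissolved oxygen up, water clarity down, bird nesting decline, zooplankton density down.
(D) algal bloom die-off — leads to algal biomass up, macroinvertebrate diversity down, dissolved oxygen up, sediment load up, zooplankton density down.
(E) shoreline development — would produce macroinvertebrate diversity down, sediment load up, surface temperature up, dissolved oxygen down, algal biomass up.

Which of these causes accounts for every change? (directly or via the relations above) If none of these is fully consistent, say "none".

For each candidate, compare predicted effects to what was observed:
(A) nutrient upwelling — algal biomass up +; zooplankton density down -; dissolved oxygen down +; macroinvertebrate diversity down -; sediment load up -
(B) upstream dam release change — algal biomass up -; zooplankton density down +; dissolved oxygen down +; macroinvertebrate diversity down +; sediment load up +
(C) sediment plume from construction — fails on algal biomass up, dissolved oxygen down, macroinvertebrate diversity down, sediment load up (predicts dissolved oxygen up, not dissolved oxygen down)
(D) algal bloom die-off — fails on dissolved oxygen down (predicts dissolved oxygen up, not dissolved oxygen down)
(E) shoreline development — accounts for every observation (zooplankton density down through macroinvertebrate diversity down → zooplankton density down)
(E) is the only candidate with no mismatches.

E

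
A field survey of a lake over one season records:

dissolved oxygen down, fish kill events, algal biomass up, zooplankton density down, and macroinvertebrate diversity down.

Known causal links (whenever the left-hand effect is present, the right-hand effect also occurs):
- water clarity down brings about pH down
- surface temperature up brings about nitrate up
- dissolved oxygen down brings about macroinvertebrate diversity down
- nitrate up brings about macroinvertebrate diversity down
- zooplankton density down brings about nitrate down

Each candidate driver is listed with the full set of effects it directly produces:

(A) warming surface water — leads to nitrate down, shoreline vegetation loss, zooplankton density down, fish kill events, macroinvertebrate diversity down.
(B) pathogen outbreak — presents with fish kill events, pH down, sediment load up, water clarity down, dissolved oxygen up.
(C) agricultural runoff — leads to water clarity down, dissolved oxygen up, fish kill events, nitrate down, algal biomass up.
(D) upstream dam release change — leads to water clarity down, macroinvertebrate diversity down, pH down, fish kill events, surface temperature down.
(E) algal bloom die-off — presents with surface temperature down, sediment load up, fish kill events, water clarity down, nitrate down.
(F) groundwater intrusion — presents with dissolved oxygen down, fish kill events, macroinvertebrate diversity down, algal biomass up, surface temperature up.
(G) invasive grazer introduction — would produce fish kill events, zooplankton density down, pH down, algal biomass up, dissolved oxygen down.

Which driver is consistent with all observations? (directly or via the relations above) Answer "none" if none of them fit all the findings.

Per-candidate check:
(A) warming surface water — dissolved oxygen down NO; fish kill events yes; algal biomass up NO; zooplankton density down yes; macroinvertebrate diversity down yes
(B) pathogen outbreak — fails on dissolved oxygen down, algal biomass up, zooplankton density down, macroinvertebrate diversity down (predicts dissolved oxygen up, not dissolved oxygen down)
(C) agricultural runoff — dissolved oxygen down NO; fish kill events yes; algal biomass up yes; zooplankton density down NO; macroinvertebrate diversity down NO
(D) upstream dam release change — does not account for dissolved oxygen down, algal biomass up, zooplankton density down
(E) algal bloom die-off — dissolved oxygen down NO; fish kill events yes; algal biomass up NO; zooplankton density down NO; macroinvertebrate diversity down NO
(F) groundwater intrusion — does not account for zooplankton density down
(G) invasive grazer introduction — accounts for every observation (macroinvertebrate diversity down via dissolved oxygen down → macroinvertebrate diversity down)
Only (G) is consistent with every observation.

G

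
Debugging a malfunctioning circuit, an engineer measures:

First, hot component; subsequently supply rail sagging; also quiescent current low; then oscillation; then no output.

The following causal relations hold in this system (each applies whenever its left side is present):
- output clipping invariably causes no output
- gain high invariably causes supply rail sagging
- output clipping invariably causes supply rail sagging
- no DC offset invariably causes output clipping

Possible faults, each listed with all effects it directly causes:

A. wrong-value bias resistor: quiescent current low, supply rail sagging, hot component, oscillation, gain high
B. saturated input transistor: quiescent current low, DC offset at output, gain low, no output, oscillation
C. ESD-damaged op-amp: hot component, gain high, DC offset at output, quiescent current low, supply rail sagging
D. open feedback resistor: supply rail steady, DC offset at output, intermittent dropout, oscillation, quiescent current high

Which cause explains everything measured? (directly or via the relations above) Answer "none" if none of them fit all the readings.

Per-candidate check:
(A) wrong-value bias resistor — hot component ✓; supply rail sagging ✓; quiescent current low ✓; oscillation ✓; no output ✗
(B) saturated input transistor — hot component ✗; supply rail sagging ✗; quiescent current low ✓; oscillation ✓; no output ✓
(C) ESD-damaged op-amp — hot component ✓; supply rail sagging ✓; quiescent current low ✓; oscillation ✗; no output ✗
(D) open feedback resistor — hot component ✗; supply rail sagging ✗; quiescent current low ✗; oscillation ✓; no output ✗
Every candidate fails on at least one observation.

none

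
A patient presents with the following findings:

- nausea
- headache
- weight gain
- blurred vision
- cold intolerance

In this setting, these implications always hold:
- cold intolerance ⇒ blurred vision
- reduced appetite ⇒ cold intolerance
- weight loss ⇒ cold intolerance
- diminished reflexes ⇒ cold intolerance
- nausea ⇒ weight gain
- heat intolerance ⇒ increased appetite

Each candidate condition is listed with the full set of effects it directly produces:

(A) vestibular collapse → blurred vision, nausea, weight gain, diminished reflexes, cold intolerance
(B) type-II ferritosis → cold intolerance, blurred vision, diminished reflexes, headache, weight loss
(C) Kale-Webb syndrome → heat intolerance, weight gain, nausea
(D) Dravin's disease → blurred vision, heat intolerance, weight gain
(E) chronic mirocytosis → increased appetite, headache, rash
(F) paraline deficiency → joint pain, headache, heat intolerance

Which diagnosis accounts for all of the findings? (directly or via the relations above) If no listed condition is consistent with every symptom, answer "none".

For each candidate, compare predicted effects to what was observed:
(A) vestibular collapse — does not account for headache
(B) type-II ferritosis — nausea NO; headache yes; weight gain NO; blurred vision yes; cold intolerance yes
(C) Kale-Webb syndrome — fails on headache, blurred vision, cold intolerance (predicts heat intolerance, not cold intolerance)
(D) Dravin's disease — fails on nausea, headache, cold intolerance (predicts heat intolerance, not cold intolerance)
(E) chronic mirocytosis — nausea NO; headache yes; weight gain NO; blurred vision NO; cold intolerance NO
(F) paraline deficiency — nausea NO; headache yes; weight gain NO; blurred vision NO; cold intolerance NO
Every candidate fails on at least one observation.

none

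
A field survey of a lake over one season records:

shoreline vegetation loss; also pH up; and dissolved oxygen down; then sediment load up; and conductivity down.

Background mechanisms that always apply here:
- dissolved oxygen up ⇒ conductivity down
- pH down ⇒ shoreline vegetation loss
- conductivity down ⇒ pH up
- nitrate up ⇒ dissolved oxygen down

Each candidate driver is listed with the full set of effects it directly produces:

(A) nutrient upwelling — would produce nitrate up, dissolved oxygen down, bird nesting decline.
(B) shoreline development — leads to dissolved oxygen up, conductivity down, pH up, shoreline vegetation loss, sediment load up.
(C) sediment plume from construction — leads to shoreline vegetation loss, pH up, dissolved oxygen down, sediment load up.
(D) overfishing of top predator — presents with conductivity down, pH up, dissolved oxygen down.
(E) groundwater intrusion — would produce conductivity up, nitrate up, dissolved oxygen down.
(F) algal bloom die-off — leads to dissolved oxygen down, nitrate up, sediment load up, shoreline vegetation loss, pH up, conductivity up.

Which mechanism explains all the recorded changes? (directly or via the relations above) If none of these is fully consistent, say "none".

Testing each hypothesis:
(A) nutrient upwelling — shoreline vegetation loss -; pH up -; dissolved oxygen down +; sediment load up -; conductivity down -
(B) shoreline development — shoreline vegetation loss +; pH up +; dissolved oxygen down -; sediment load up +; conductivity down +
(C) sediment plume from construction — does not account for conductivity down
(D) overfishing of top predator — does not account for shoreline vegetation loss, sediment load up
(E) groundwater intrusion — shoreline vegetation loss -; pH up -; dissolved oxygen down +; sediment load up -; conductivity down -
(F) algal bloom die-off — fails on conductivity down (predicts conductivity up, not conductivity down)
None of the listed candidates fits everything.

none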